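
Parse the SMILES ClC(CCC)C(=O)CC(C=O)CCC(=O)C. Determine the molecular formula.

C12H19ClO3

Walk through each heavy atom and fill implicit hydrogens from standard valence (C 4, N 3, O 2, S 2, halogen 1):
  atom 1: Cl (halogen, monovalent) → 0 H
  atom 2: C, bond orders sum to 3 (valence 4) → 1 H
  atom 3: C, bond orders sum to 2 (valence 4) → 2 H
  atom 4: C, bond orders sum to 2 (valence 4) → 2 H
  atom 5: C, bond orders sum to 1 (valence 4) → 3 H
  atom 6: C, bond orders sum to 4 (valence 4) → 0 H
  atom 7: O, bond orders sum to 2 (valence 2) → 0 H
  atom 8: C, bond orders sum to 2 (valence 4) → 2 H
  atom 9: C, bond orders sum to 3 (valence 4) → 1 H
  atom 10: C, bond orders sum to 3 (valence 4) → 1 H
  atom 11: O, bond orders sum to 2 (valence 2) → 0 H
  atom 12: C, bond orders sum to 2 (valence 4) → 2 H
  atom 13: C, bond orders sum to 2 (valence 4) → 2 H
  atom 14: C, bond orders sum to 4 (valence 4) → 0 H
  atom 15: O, bond orders sum to 2 (valence 2) → 0 H
  atom 16: C, bond orders sum to 1 (valence 4) → 3 H
Totals → C:12, H:19, Cl:1, O:3.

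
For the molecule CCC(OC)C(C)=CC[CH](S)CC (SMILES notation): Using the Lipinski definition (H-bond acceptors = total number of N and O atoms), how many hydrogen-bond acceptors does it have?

1

N atoms: 0; O atoms: 1.
Lipinski HBA = 0 + 1 = 1.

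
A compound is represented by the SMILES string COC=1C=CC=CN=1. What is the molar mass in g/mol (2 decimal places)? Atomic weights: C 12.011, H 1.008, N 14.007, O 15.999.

109.13 g/mol

First, the molecular formula is C6H7NO (counting implicit H from valence).
  C: 6 × 12.011 = 72.066
  H: 7 × 1.008 = 7.056
  N: 1 × 14.007 = 14.007
  O: 1 × 15.999 = 15.999
Sum: 6×12.011 + 7×1.008 + 1×14.007 + 1×15.999 = 109.128 → 109.13 g/mol.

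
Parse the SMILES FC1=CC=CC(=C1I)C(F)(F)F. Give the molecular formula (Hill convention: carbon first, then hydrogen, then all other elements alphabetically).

C7H3F4I

Walk through each heavy atom and fill implicit hydrogens from standard valence (C 4, N 3, O 2, S 2, halogen 1):
  atom 1: F (halogen, monovalent) → 0 H
  atom 2: C, bond orders sum to 4 (valence 4) → 0 H
  atom 3: C, bond orders sum to 3 (valence 4) → 1 H
  atom 4: C, bond orders sum to 3 (valence 4) → 1 H
  atom 5: C, bond orders sum to 3 (valence 4) → 1 H
  atom 6: C, bond orders sum to 4 (valence 4) → 0 H
  atom 7: C, bond orders sum to 4 (valence 4) → 0 H
  atom 8: I (halogen, monovalent) → 0 H
  atom 9: C, bond orders sum to 4 (valence 4) → 0 H
  atom 10: F (halogen, monovalent) → 0 H
  atom 11: F (halogen, monovalent) → 0 H
  atom 12: F (halogen, monovalent) → 0 H
Totals → C:7, H:3, F:4, I:1.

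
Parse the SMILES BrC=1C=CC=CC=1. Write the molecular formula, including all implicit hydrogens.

C6H5Br

Walk through each heavy atom and fill implicit hydrogens from standard valence (C 4, N 3, O 2, S 2, halogen 1):
  atom 1: Br (halogen, monovalent) → 0 H
  atom 2: C, bond orders sum to 4 (valence 4) → 0 H
  atom 3: C, bond orders sum to 3 (valence 4) → 1 H
  atom 4: C, bond orders sum to 3 (valence 4) → 1 H
  atom 5: C, bond orders sum to 3 (valence 4) → 1 H
  atom 6: C, bond orders sum to 3 (valence 4) → 1 H
  atom 7: C, bond orders sum to 3 (valence 4) → 1 H
Totals → C:6, H:5, Br:1.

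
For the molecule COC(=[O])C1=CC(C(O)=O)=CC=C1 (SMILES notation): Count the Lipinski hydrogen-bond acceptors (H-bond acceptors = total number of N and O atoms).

4

N atoms: 0; O atoms: 4.
Lipinski HBA = 0 + 4 = 4.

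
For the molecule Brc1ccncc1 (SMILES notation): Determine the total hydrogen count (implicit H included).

Walk through each heavy atom and fill implicit hydrogens from standard valence (C 4, N 3, O 2, S 2, halogen 1); for lowercase aromatic atoms, an aromatic c carries 1 H when it has two neighbours and 0 H with three, and aromatic n carries 0 H:
  atom 1: Br (halogen, monovalent) → 0 H
  atom 2: aromatic c, 3 neighbours → 0 H
  atom 3: aromatic c, 2 neighbours → 1 H
  atom 4: aromatic c, 2 neighbours → 1 H
  atom 5: aromatic n, 2 neighbours → 0 H
  atom 6: aromatic c, 2 neighbours → 1 H
  atom 7: aromatic c, 2 neighbours → 1 H
Total hydrogens: 4.

4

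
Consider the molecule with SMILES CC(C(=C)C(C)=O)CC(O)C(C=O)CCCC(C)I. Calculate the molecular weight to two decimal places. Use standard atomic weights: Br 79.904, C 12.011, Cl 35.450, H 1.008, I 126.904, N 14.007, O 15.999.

First, the molecular formula is C15H25IO3 (counting implicit H from valence).
  C: 15 × 12.011 = 180.165
  H: 25 × 1.008 = 25.200
  I: 1 × 126.904 = 126.904
  O: 3 × 15.999 = 47.997
Sum: 15×12.011 + 25×1.008 + 1×126.904 + 3×15.999 = 380.266 → 380.27 g/mol.

380.27 g/mol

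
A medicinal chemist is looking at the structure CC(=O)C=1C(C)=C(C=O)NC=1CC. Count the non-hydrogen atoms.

13

Every atom symbol written in the SMILES (organic subset) is one heavy atom; implicit H are not written.
Heavy atoms by element → C:10, N:1, O:2.
Total: 13.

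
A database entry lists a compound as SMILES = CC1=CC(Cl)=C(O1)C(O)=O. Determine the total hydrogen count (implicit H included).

5

Walk through each heavy atom and fill implicit hydrogens from standard valence (C 4, N 3, O 2, S 2, halogen 1):
  atom 1: C, bond orders sum to 1 (valence 4) → 3 H
  atom 2: C, bond orders sum to 4 (valence 4) → 0 H
  atom 3: C, bond orders sum to 3 (valence 4) → 1 H
  atom 4: C, bond orders sum to 4 (valence 4) → 0 H
  atom 5: Cl (halogen, monovalent) → 0 H
  atom 6: C, bond orders sum to 4 (valence 4) → 0 H
  atom 7: O, bond orders sum to 2 (valence 2) → 0 H
  atom 8: C, bond orders sum to 4 (valence 4) → 0 H
  atom 9: O, bond orders sum to 1 (valence 2) → 1 H
  atom 10: O, bond orders sum to 2 (valence 2) → 0 H
Total hydrogens: 5.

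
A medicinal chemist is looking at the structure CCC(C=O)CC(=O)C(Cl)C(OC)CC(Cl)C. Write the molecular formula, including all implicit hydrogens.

Walk through each heavy atom and fill implicit hydrogens from standard valence (C 4, N 3, O 2, S 2, halogen 1):
  atom 1: C, bond orders sum to 1 (valence 4) → 3 H
  atom 2: C, bond orders sum to 2 (valence 4) → 2 H
  atom 3: C, bond orders sum to 3 (valence 4) → 1 H
  atom 4: C, bond orders sum to 3 (valence 4) → 1 H
  atom 5: O, bond orders sum to 2 (valence 2) → 0 H
  atom 6: C, bond orders sum to 2 (valence 4) → 2 H
  atom 7: C, bond orders sum to 4 (valence 4) → 0 H
  atom 8: O, bond orders sum to 2 (valence 2) → 0 H
  atom 9: C, bond orders sum to 3 (valence 4) → 1 H
  atom 10: Cl (halogen, monovalent) → 0 H
  atom 11: C, bond orders sum to 3 (valence 4) → 1 H
  atom 12: O, bond orders sum to 2 (valence 2) → 0 H
  atom 13: C, bond orders sum to 1 (valence 4) → 3 H
  atom 14: C, bond orders sum to 2 (valence 4) → 2 H
  atom 15: C, bond orders sum to 3 (valence 4) → 1 H
  atom 16: Cl (halogen, monovalent) → 0 H
  atom 17: C, bond orders sum to 1 (valence 4) → 3 H
Totals → C:12, H:20, Cl:2, O:3.
In Hill order: C12H20Cl2O3.

C12H20Cl2O3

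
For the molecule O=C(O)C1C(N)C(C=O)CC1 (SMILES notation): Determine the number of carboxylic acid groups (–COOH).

The carboxylic acid motif appears at heavy-atom position 2 in the SMILES.
Other groups present: 1 aldehyde, 1 primary amine.
Carboxylic acid count: 1.

1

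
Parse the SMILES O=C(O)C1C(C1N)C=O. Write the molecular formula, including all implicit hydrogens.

C5H7NO3

Walk through each heavy atom and fill implicit hydrogens from standard valence (C 4, N 3, O 2, S 2, halogen 1):
  atom 1: O, bond orders sum to 2 (valence 2) → 0 H
  atom 2: C, bond orders sum to 4 (valence 4) → 0 H
  atom 3: O, bond orders sum to 1 (valence 2) → 1 H
  atom 4: C, bond orders sum to 3 (valence 4) → 1 H
  atom 5: C, bond orders sum to 3 (valence 4) → 1 H
  atom 6: C, bond orders sum to 3 (valence 4) → 1 H
  atom 7: N, bond orders sum to 1 (valence 3) → 2 H
  atom 8: C, bond orders sum to 3 (valence 4) → 1 H
  atom 9: O, bond orders sum to 2 (valence 2) → 0 H
Totals → C:5, H:7, N:1, O:3.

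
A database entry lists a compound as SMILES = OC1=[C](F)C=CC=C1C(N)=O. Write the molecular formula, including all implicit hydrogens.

C7H6FNO2

Walk through each heavy atom and fill implicit hydrogens from standard valence (C 4, N 3, O 2, S 2, halogen 1):
  atom 1: O, bond orders sum to 1 (valence 2) → 1 H
  atom 2: C, bond orders sum to 4 (valence 4) → 0 H
  atom 3: C with explicit H count 0
  atom 4: F (halogen, monovalent) → 0 H
  atom 5: C, bond orders sum to 3 (valence 4) → 1 H
  atom 6: C, bond orders sum to 3 (valence 4) → 1 H
  atom 7: C, bond orders sum to 3 (valence 4) → 1 H
  atom 8: C, bond orders sum to 4 (valence 4) → 0 H
  atom 9: C, bond orders sum to 4 (valence 4) → 0 H
  atom 10: N, bond orders sum to 1 (valence 3) → 2 H
  atom 11: O, bond orders sum to 2 (valence 2) → 0 H
Totals → C:7, H:6, F:1, N:1, O:2.
In Hill order: C7H6FNO2.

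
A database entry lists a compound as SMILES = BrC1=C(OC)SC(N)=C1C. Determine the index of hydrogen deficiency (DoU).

3

Molecular formula: C6H8BrNOS.
DoU = (2C + 2 + N − H − X) / 2, where X is the halogen count and O/S are ignored.
    = (2·6 + 2 + 1 − 8 − 1) / 2 = 6 / 2 = 3.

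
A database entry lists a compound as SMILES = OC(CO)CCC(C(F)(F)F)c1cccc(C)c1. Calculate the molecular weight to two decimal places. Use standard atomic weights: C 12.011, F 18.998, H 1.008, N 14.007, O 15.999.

First, the molecular formula is C13H17F3O2 (counting implicit H from valence).
  C: 13 × 12.011 = 156.143
  F: 3 × 18.998 = 56.994
  H: 17 × 1.008 = 17.136
  O: 2 × 15.999 = 31.998
Sum: 13×12.011 + 3×18.998 + 17×1.008 + 2×15.999 = 262.271 → 262.27 g/mol.

262.27 g/mol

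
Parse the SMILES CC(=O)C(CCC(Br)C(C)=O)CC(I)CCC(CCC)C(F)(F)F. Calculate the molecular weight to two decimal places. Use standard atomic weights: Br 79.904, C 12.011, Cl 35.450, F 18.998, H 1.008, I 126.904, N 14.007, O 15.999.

First, the molecular formula is C17H27BrF3IO2 (counting implicit H from valence).
  Br: 1 × 79.904 = 79.904
  C: 17 × 12.011 = 204.187
  F: 3 × 18.998 = 56.994
  H: 27 × 1.008 = 27.216
  I: 1 × 126.904 = 126.904
  O: 2 × 15.999 = 31.998
Sum: 1×79.904 + 17×12.011 + 3×18.998 + 27×1.008 + 1×126.904 + 2×15.999 = 527.203 → 527.20 g/mol.

527.20 g/mol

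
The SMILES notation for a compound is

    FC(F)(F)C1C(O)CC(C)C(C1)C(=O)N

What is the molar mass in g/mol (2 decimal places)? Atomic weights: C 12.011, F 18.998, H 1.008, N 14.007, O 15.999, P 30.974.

225.21 g/mol

First, the molecular formula is C9H14F3NO2 (counting implicit H from valence).
  C: 9 × 12.011 = 108.099
  F: 3 × 18.998 = 56.994
  H: 14 × 1.008 = 14.112
  N: 1 × 14.007 = 14.007
  O: 2 × 15.999 = 31.998
Sum: 9×12.011 + 3×18.998 + 14×1.008 + 1×14.007 + 2×15.999 = 225.210 → 225.21 g/mol.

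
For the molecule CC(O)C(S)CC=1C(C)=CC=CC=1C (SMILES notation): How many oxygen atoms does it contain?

Scan the SMILES for O atoms (remember two-letter symbols like Cl and Br are single atoms).
Oxygen count: 1.

1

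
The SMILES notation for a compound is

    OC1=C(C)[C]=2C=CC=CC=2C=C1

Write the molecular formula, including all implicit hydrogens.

C11H10O

Walk through each heavy atom and fill implicit hydrogens from standard valence (C 4, N 3, O 2, S 2, halogen 1):
  atom 1: O, bond orders sum to 1 (valence 2) → 1 H
  atom 2: C, bond orders sum to 4 (valence 4) → 0 H
  atom 3: C, bond orders sum to 4 (valence 4) → 0 H
  atom 4: C, bond orders sum to 1 (valence 4) → 3 H
  atom 5: C with explicit H count 0
  atom 6: C, bond orders sum to 3 (valence 4) → 1 H
  atom 7: C, bond orders sum to 3 (valence 4) → 1 H
  atom 8: C, bond orders sum to 3 (valence 4) → 1 H
  atom 9: C, bond orders sum to 3 (valence 4) → 1 H
  atom 10: C, bond orders sum to 4 (valence 4) → 0 H
  atom 11: C, bond orders sum to 3 (valence 4) → 1 H
  atom 12: C, bond orders sum to 3 (valence 4) → 1 H
Totals → C:11, H:10, O:1.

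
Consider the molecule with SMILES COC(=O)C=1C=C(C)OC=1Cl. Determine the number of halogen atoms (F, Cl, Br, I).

1

Halogen atoms appear at heavy-atom position 11 (1×Cl).
Other groups present: 1 ester.
Halogen count: 1.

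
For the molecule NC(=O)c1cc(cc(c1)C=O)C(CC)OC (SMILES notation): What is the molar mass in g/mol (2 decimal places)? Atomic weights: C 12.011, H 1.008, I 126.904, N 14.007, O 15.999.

First, the molecular formula is C12H15NO3 (counting implicit H from valence).
  C: 12 × 12.011 = 144.132
  H: 15 × 1.008 = 15.120
  N: 1 × 14.007 = 14.007
  O: 3 × 15.999 = 47.997
Sum: 12×12.011 + 15×1.008 + 1×14.007 + 3×15.999 = 221.256 → 221.26 g/mol.

221.26 g/mol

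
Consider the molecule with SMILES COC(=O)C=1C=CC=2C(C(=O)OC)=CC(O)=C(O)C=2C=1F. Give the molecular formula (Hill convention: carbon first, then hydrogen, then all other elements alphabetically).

C14H11FO6

Walk through each heavy atom and fill implicit hydrogens from standard valence (C 4, N 3, O 2, S 2, halogen 1):
  atom 1: C, bond orders sum to 1 (valence 4) → 3 H
  atom 2: O, bond orders sum to 2 (valence 2) → 0 H
  atom 3: C, bond orders sum to 4 (valence 4) → 0 H
  atom 4: O, bond orders sum to 2 (valence 2) → 0 H
  atom 5: C, bond orders sum to 4 (valence 4) → 0 H
  atom 6: C, bond orders sum to 3 (valence 4) → 1 H
  atom 7: C, bond orders sum to 3 (valence 4) → 1 H
  atom 8: C, bond orders sum to 4 (valence 4) → 0 H
  atom 9: C, bond orders sum to 4 (valence 4) → 0 H
  atom 10: C, bond orders sum to 4 (valence 4) → 0 H
  atom 11: O, bond orders sum to 2 (valence 2) → 0 H
  atom 12: O, bond orders sum to 2 (valence 2) → 0 H
  atom 13: C, bond orders sum to 1 (valence 4) → 3 H
  atom 14: C, bond orders sum to 3 (valence 4) → 1 H
  atom 15: C, bond orders sum to 4 (valence 4) → 0 H
  atom 16: O, bond orders sum to 1 (valence 2) → 1 H
  atom 17: C, bond orders sum to 4 (valence 4) → 0 H
  atom 18: O, bond orders sum to 1 (valence 2) → 1 H
  atom 19: C, bond orders sum to 4 (valence 4) → 0 H
  atom 20: C, bond orders sum to 4 (valence 4) → 0 H
  atom 21: F (halogen, monovalent) → 0 H
Totals → C:14, H:11, F:1, O:6.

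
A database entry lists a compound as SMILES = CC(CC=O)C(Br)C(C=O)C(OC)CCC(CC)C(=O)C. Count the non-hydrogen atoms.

Every atom symbol written in the SMILES (organic subset) is one heavy atom; implicit H are not written.
Heavy atoms by element → Br:1, C:16, O:4.
Total: 21.

21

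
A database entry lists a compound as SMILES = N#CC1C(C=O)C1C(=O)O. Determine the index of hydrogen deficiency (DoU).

Molecular formula: C6H5NO3.
DoU = (2C + 2 + N − H − X) / 2, where X is the halogen count and O/S are ignored.
    = (2·6 + 2 + 1 − 5 − 0) / 2 = 10 / 2 = 5.

5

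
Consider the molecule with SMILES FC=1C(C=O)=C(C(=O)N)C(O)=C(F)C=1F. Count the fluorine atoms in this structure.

3

Scan the SMILES for F atoms (remember two-letter symbols like Cl and Br are single atoms).
Fluorine count: 3.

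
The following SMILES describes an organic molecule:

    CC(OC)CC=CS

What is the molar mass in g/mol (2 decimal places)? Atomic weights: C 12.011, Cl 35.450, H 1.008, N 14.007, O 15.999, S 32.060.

First, the molecular formula is C6H12OS (counting implicit H from valence).
  C: 6 × 12.011 = 72.066
  H: 12 × 1.008 = 12.096
  O: 1 × 15.999 = 15.999
  S: 1 × 32.060 = 32.060
Sum: 6×12.011 + 12×1.008 + 1×15.999 + 1×32.060 = 132.221 → 132.22 g/mol.

132.22 g/mol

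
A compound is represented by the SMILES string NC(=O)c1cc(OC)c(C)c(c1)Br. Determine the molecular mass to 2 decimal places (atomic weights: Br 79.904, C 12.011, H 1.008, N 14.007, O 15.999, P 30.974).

First, the molecular formula is C9H10BrNO2 (counting implicit H from valence).
  Br: 1 × 79.904 = 79.904
  C: 9 × 12.011 = 108.099
  H: 10 × 1.008 = 10.080
  N: 1 × 14.007 = 14.007
  O: 2 × 15.999 = 31.998
Sum: 1×79.904 + 9×12.011 + 10×1.008 + 1×14.007 + 2×15.999 = 244.088 → 244.09 g/mol.

244.09 g/mol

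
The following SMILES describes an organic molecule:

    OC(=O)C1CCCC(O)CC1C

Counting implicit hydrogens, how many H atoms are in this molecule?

16

Walk through each heavy atom and fill implicit hydrogens from standard valence (C 4, N 3, O 2, S 2, halogen 1):
  atom 1: O, bond orders sum to 1 (valence 2) → 1 H
  atom 2: C, bond orders sum to 4 (valence 4) → 0 H
  atom 3: O, bond orders sum to 2 (valence 2) → 0 H
  atom 4: C, bond orders sum to 3 (valence 4) → 1 H
  atom 5: C, bond orders sum to 2 (valence 4) → 2 H
  atom 6: C, bond orders sum to 2 (valence 4) → 2 H
  atom 7: C, bond orders sum to 2 (valence 4) → 2 H
  atom 8: C, bond orders sum to 3 (valence 4) → 1 H
  atom 9: O, bond orders sum to 1 (valence 2) → 1 H
  atom 10: C, bond orders sum to 2 (valence 4) → 2 H
  atom 11: C, bond orders sum to 3 (valence 4) → 1 H
  atom 12: C, bond orders sum to 1 (valence 4) → 3 H
Total hydrogens: 16.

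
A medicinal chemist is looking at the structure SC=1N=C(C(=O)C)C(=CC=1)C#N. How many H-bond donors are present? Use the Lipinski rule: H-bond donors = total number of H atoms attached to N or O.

0

Donors: find every N or O and count the H atoms it carries.
  atom 3 (N): bond orders sum to 3 → 0 H
  atom 6 (O): bond orders sum to 2 → 0 H
  atom 12 (N): bond orders sum to 3 → 0 H
Lipinski HBD = 0.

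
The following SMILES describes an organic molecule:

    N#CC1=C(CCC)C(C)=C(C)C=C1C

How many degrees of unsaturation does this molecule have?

6

Degree of unsaturation = (number of rings) + (number of π bonds).
Ring closures in the SMILES: 1.
π bonds: 3 double bonds (each 1 DoU), 1 triple bond (each 2 DoU) → 5 DoU from unsaturation.
Total DoU = 1 + 5 = 6.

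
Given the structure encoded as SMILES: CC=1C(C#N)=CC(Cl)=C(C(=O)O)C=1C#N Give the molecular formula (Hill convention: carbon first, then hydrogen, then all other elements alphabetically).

C10H5ClN2O2

Walk through each heavy atom and fill implicit hydrogens from standard valence (C 4, N 3, O 2, S 2, halogen 1):
  atom 1: C, bond orders sum to 1 (valence 4) → 3 H
  atom 2: C, bond orders sum to 4 (valence 4) → 0 H
  atom 3: C, bond orders sum to 4 (valence 4) → 0 H
  atom 4: C, bond orders sum to 4 (valence 4) → 0 H
  atom 5: N, bond orders sum to 3 (valence 3) → 0 H
  atom 6: C, bond orders sum to 3 (valence 4) → 1 H
  atom 7: C, bond orders sum to 4 (valence 4) → 0 H
  atom 8: Cl (halogen, monovalent) → 0 H
  atom 9: C, bond orders sum to 4 (valence 4) → 0 H
  atom 10: C, bond orders sum to 4 (valence 4) → 0 H
  atom 11: O, bond orders sum to 2 (valence 2) → 0 H
  atom 12: O, bond orders sum to 1 (valence 2) → 1 H
  atom 13: C, bond orders sum to 4 (valence 4) → 0 H
  atom 14: C, bond orders sum to 4 (valence 4) → 0 H
  atom 15: N, bond orders sum to 3 (valence 3) → 0 H
Totals → C:10, H:5, Cl:1, N:2, O:2.
In Hill order: C10H5ClN2O2.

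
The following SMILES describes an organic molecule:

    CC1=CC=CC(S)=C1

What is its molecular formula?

C7H8S

Walk through each heavy atom and fill implicit hydrogens from standard valence (C 4, N 3, O 2, S 2, halogen 1):
  atom 1: C, bond orders sum to 1 (valence 4) → 3 H
  atom 2: C, bond orders sum to 4 (valence 4) → 0 H
  atom 3: C, bond orders sum to 3 (valence 4) → 1 H
  atom 4: C, bond orders sum to 3 (valence 4) → 1 H
  atom 5: C, bond orders sum to 3 (valence 4) → 1 H
  atom 6: C, bond orders sum to 4 (valence 4) → 0 H
  atom 7: S, bond orders sum to 1 (valence 2) → 1 H
  atom 8: C, bond orders sum to 3 (valence 4) → 1 H
Totals → C:7, H:8, S:1.
In Hill order: C7H8S.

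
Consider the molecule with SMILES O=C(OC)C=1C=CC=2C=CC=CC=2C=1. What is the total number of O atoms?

Scan the SMILES for O atoms (remember two-letter symbols like Cl and Br are single atoms).
Oxygen count: 2.

2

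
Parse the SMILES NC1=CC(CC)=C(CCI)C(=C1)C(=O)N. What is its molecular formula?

Walk through each heavy atom and fill implicit hydrogens from standard valence (C 4, N 3, O 2, S 2, halogen 1):
  atom 1: N, bond orders sum to 1 (valence 3) → 2 H
  atom 2: C, bond orders sum to 4 (valence 4) → 0 H
  atom 3: C, bond orders sum to 3 (valence 4) → 1 H
  atom 4: C, bond orders sum to 4 (valence 4) → 0 H
  atom 5: C, bond orders sum to 2 (valence 4) → 2 H
  atom 6: C, bond orders sum to 1 (valence 4) → 3 H
  atom 7: C, bond orders sum to 4 (valence 4) → 0 H
  atom 8: C, bond orders sum to 2 (valence 4) → 2 H
  atom 9: C, bond orders sum to 2 (valence 4) → 2 H
  atom 10: I (halogen, monovalent) → 0 H
  atom 11: C, bond orders sum to 4 (valence 4) → 0 H
  atom 12: C, bond orders sum to 3 (valence 4) → 1 H
  atom 13: C, bond orders sum to 4 (valence 4) → 0 H
  atom 14: O, bond orders sum to 2 (valence 2) → 0 H
  atom 15: N, bond orders sum to 1 (valence 3) → 2 H
Totals → C:11, H:15, I:1, N:2, O:1.

C11H15IN2O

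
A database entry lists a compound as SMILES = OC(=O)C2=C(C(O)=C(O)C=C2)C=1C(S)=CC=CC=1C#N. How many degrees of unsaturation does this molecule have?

Molecular formula: C14H9NO4S.
DoU = (2C + 2 + N − H − X) / 2, where X is the halogen count and O/S are ignored.
    = (2·14 + 2 + 1 − 9 − 0) / 2 = 22 / 2 = 11.

11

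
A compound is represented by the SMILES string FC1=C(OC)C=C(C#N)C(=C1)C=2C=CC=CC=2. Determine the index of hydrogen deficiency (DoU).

Molecular formula: C14H10FNO.
DoU = (2C + 2 + N − H − X) / 2, where X is the halogen count and O/S are ignored.
    = (2·14 + 2 + 1 − 10 − 1) / 2 = 20 / 2 = 10.

10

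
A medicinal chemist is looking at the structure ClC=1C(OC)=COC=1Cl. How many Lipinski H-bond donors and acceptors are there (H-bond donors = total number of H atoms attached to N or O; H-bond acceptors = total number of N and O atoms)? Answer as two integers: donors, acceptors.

Donors: find every N or O and count the H atoms it carries.
  atom 4 (O): bond orders sum to 2 → 0 H
  atom 7 (O): bond orders sum to 2 → 0 H
Lipinski HBD = 0.
Acceptors: N atoms = 0, O atoms = 2 → HBA = 2.

0, 2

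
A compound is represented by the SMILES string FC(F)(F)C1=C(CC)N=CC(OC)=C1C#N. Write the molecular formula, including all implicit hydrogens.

C10H9F3N2O

Walk through each heavy atom and fill implicit hydrogens from standard valence (C 4, N 3, O 2, S 2, halogen 1):
  atom 1: F (halogen, monovalent) → 0 H
  atom 2: C, bond orders sum to 4 (valence 4) → 0 H
  atom 3: F (halogen, monovalent) → 0 H
  atom 4: F (halogen, monovalent) → 0 H
  atom 5: C, bond orders sum to 4 (valence 4) → 0 H
  atom 6: C, bond orders sum to 4 (valence 4) → 0 H
  atom 7: C, bond orders sum to 2 (valence 4) → 2 H
  atom 8: C, bond orders sum to 1 (valence 4) → 3 H
  atom 9: N, bond orders sum to 3 (valence 3) → 0 H
  atom 10: C, bond orders sum to 3 (valence 4) → 1 H
  atom 11: C, bond orders sum to 4 (valence 4) → 0 H
  atom 12: O, bond orders sum to 2 (valence 2) → 0 H
  atom 13: C, bond orders sum to 1 (valence 4) → 3 H
  atom 14: C, bond orders sum to 4 (valence 4) → 0 H
  atom 15: C, bond orders sum to 4 (valence 4) → 0 H
  atom 16: N, bond orders sum to 3 (valence 3) → 0 H
Totals → C:10, H:9, F:3, N:2, O:1.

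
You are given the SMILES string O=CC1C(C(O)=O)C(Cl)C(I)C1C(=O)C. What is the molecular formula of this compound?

C9H10ClIO4

Walk through each heavy atom and fill implicit hydrogens from standard valence (C 4, N 3, O 2, S 2, halogen 1):
  atom 1: O, bond orders sum to 2 (valence 2) → 0 H
  atom 2: C, bond orders sum to 3 (valence 4) → 1 H
  atom 3: C, bond orders sum to 3 (valence 4) → 1 H
  atom 4: C, bond orders sum to 3 (valence 4) → 1 H
  atom 5: C, bond orders sum to 4 (valence 4) → 0 H
  atom 6: O, bond orders sum to 1 (valence 2) → 1 H
  atom 7: O, bond orders sum to 2 (valence 2) → 0 H
  atom 8: C, bond orders sum to 3 (valence 4) → 1 H
  atom 9: Cl (halogen, monovalent) → 0 H
  atom 10: C, bond orders sum to 3 (valence 4) → 1 H
  atom 11: I (halogen, monovalent) → 0 H
  atom 12: C, bond orders sum to 3 (valence 4) → 1 H
  atom 13: C, bond orders sum to 4 (valence 4) → 0 H
  atom 14: O, bond orders sum to 2 (valence 2) → 0 H
  atom 15: C, bond orders sum to 1 (valence 4) → 3 H
Totals → C:9, H:10, Cl:1, I:1, O:4.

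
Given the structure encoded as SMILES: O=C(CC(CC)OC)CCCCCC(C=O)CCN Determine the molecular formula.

Walk through each heavy atom and fill implicit hydrogens from standard valence (C 4, N 3, O 2, S 2, halogen 1):
  atom 1: O, bond orders sum to 2 (valence 2) → 0 H
  atom 2: C, bond orders sum to 4 (valence 4) → 0 H
  atom 3: C, bond orders sum to 2 (valence 4) → 2 H
  atom 4: C, bond orders sum to 3 (valence 4) → 1 H
  atom 5: C, bond orders sum to 2 (valence 4) → 2 H
  atom 6: C, bond orders sum to 1 (valence 4) → 3 H
  atom 7: O, bond orders sum to 2 (valence 2) → 0 H
  atom 8: C, bond orders sum to 1 (valence 4) → 3 H
  atom 9: C, bond orders sum to 2 (valence 4) → 2 H
  atom 10: C, bond orders sum to 2 (valence 4) → 2 H
  atom 11: C, bond orders sum to 2 (valence 4) → 2 H
  atom 12: C, bond orders sum to 2 (valence 4) → 2 H
  atom 13: C, bond orders sum to 2 (valence 4) → 2 H
  atom 14: C, bond orders sum to 3 (valence 4) → 1 H
  atom 15: C, bond orders sum to 3 (valence 4) → 1 H
  atom 16: O, bond orders sum to 2 (valence 2) → 0 H
  atom 17: C, bond orders sum to 2 (valence 4) → 2 H
  atom 18: C, bond orders sum to 2 (valence 4) → 2 H
  atom 19: N, bond orders sum to 1 (valence 3) → 2 H
Totals → C:15, H:29, N:1, O:3.
In Hill order: C15H29NO3.

C15H29NO3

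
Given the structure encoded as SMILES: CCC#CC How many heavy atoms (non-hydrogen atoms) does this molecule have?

5

Every atom symbol written in the SMILES (organic subset) is one heavy atom; implicit H are not written.
Heavy atoms by element → C:5.
Total: 5.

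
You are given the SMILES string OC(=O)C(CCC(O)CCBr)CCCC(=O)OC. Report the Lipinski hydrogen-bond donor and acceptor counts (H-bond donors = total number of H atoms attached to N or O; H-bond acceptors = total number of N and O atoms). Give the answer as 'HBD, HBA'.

Donors: find every N or O and count the H atoms it carries.
  atom 1 (O): bond orders sum to 1 → 1 H
  atom 3 (O): bond orders sum to 2 → 0 H
  atom 8 (O): bond orders sum to 1 → 1 H
  atom 16 (O): bond orders sum to 2 → 0 H
  atom 17 (O): bond orders sum to 2 → 0 H
Lipinski HBD = 2.
Acceptors: N atoms = 0, O atoms = 5 → HBA = 5.

2, 5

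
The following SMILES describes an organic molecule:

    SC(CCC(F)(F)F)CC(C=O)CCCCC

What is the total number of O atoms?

Scan the SMILES for O atoms (remember two-letter symbols like Cl and Br are single atoms).
Oxygen count: 1.

1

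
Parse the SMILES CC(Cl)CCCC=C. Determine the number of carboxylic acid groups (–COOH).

0

Scan the SMILES for the carboxylic acid motif — none present.
Groups that are present: 1 alkene.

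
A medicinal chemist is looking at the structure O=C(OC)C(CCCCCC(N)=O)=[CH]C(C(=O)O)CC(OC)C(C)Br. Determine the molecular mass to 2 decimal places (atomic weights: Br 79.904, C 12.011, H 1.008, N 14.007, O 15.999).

First, the molecular formula is C17H28BrNO6 (counting implicit H from valence).
  Br: 1 × 79.904 = 79.904
  C: 17 × 12.011 = 204.187
  H: 28 × 1.008 = 28.224
  N: 1 × 14.007 = 14.007
  O: 6 × 15.999 = 95.994
Sum: 1×79.904 + 17×12.011 + 28×1.008 + 1×14.007 + 6×15.999 = 422.316 → 422.32 g/mol.

422.32 g/mol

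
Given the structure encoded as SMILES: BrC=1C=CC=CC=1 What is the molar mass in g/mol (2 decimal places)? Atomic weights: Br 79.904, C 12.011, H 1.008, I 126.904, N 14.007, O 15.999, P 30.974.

First, the molecular formula is C6H5Br (counting implicit H from valence).
  Br: 1 × 79.904 = 79.904
  C: 6 × 12.011 = 72.066
  H: 5 × 1.008 = 5.040
Sum: 1×79.904 + 6×12.011 + 5×1.008 = 157.010 → 157.01 g/mol.

157.01 g/mol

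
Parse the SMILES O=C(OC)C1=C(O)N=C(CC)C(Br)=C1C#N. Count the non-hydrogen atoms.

16

Every atom symbol written in the SMILES (organic subset) is one heavy atom; implicit H are not written.
Heavy atoms by element → Br:1, C:10, N:2, O:3.
Total: 16.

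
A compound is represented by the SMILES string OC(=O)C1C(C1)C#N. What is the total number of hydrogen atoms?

5

Walk through each heavy atom and fill implicit hydrogens from standard valence (C 4, N 3, O 2, S 2, halogen 1):
  atom 1: O, bond orders sum to 1 (valence 2) → 1 H
  atom 2: C, bond orders sum to 4 (valence 4) → 0 H
  atom 3: O, bond orders sum to 2 (valence 2) → 0 H
  atom 4: C, bond orders sum to 3 (valence 4) → 1 H
  atom 5: C, bond orders sum to 3 (valence 4) → 1 H
  atom 6: C, bond orders sum to 2 (valence 4) → 2 H
  atom 7: C, bond orders sum to 4 (valence 4) → 0 H
  atom 8: N, bond orders sum to 3 (valence 3) → 0 H
Total hydrogens: 5.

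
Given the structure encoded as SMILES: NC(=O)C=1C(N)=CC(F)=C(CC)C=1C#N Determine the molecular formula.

Walk through each heavy atom and fill implicit hydrogens from standard valence (C 4, N 3, O 2, S 2, halogen 1):
  atom 1: N, bond orders sum to 1 (valence 3) → 2 H
  atom 2: C, bond orders sum to 4 (valence 4) → 0 H
  atom 3: O, bond orders sum to 2 (valence 2) → 0 H
  atom 4: C, bond orders sum to 4 (valence 4) → 0 H
  atom 5: C, bond orders sum to 4 (valence 4) → 0 H
  atom 6: N, bond orders sum to 1 (valence 3) → 2 H
  atom 7: C, bond orders sum to 3 (valence 4) → 1 H
  atom 8: C, bond orders sum to 4 (valence 4) → 0 H
  atom 9: F (halogen, monovalent) → 0 H
  atom 10: C, bond orders sum to 4 (valence 4) → 0 H
  atom 11: C, bond orders sum to 2 (valence 4) → 2 H
  atom 12: C, bond orders sum to 1 (valence 4) → 3 H
  atom 13: C, bond orders sum to 4 (valence 4) → 0 H
  atom 14: C, bond orders sum to 4 (valence 4) → 0 H
  atom 15: N, bond orders sum to 3 (valence 3) → 0 H
Totals → C:10, H:10, F:1, N:3, O:1.
In Hill order: C10H10FN3O.

C10H10FN3O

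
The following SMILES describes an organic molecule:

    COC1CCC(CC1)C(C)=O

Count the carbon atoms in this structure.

9

Count every carbon token in the SMILES (each C, including those in ring-closure positions and inside branches).
Carbon count: 9.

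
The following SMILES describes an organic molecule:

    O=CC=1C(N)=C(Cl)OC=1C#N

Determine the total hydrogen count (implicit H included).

3

Walk through each heavy atom and fill implicit hydrogens from standard valence (C 4, N 3, O 2, S 2, halogen 1):
  atom 1: O, bond orders sum to 2 (valence 2) → 0 H
  atom 2: C, bond orders sum to 3 (valence 4) → 1 H
  atom 3: C, bond orders sum to 4 (valence 4) → 0 H
  atom 4: C, bond orders sum to 4 (valence 4) → 0 H
  atom 5: N, bond orders sum to 1 (valence 3) → 2 H
  atom 6: C, bond orders sum to 4 (valence 4) → 0 H
  atom 7: Cl (halogen, monovalent) → 0 H
  atom 8: O, bond orders sum to 2 (valence 2) → 0 H
  atom 9: C, bond orders sum to 4 (valence 4) → 0 H
  atom 10: C, bond orders sum to 4 (valence 4) → 0 H
  atom 11: N, bond orders sum to 3 (valence 3) → 0 H
Total hydrogens: 3.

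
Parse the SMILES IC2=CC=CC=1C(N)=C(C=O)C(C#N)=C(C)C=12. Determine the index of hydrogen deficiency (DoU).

10

Degree of unsaturation = (number of rings) + (number of π bonds).
Ring closures in the SMILES: 2.
π bonds: 6 double bonds (each 1 DoU), 1 triple bond (each 2 DoU) → 8 DoU from unsaturation.
Total DoU = 2 + 8 = 10.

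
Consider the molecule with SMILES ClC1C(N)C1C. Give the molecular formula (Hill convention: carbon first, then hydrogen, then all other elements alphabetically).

Walk through each heavy atom and fill implicit hydrogens from standard valence (C 4, N 3, O 2, S 2, halogen 1):
  atom 1: Cl (halogen, monovalent) → 0 H
  atom 2: C, bond orders sum to 3 (valence 4) → 1 H
  atom 3: C, bond orders sum to 3 (valence 4) → 1 H
  atom 4: N, bond orders sum to 1 (valence 3) → 2 H
  atom 5: C, bond orders sum to 3 (valence 4) → 1 H
  atom 6: C, bond orders sum to 1 (valence 4) → 3 H
Totals → C:4, H:8, Cl:1, N:1.

C4H8ClN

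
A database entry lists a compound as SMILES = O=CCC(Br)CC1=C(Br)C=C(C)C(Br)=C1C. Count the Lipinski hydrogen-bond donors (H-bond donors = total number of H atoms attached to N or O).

0

Donors: find every N or O and count the H atoms it carries.
  atom 1 (O): bond orders sum to 2 → 0 H
Lipinski HBD = 0.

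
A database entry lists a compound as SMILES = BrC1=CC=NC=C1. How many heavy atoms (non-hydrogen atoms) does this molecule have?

7

Every atom symbol written in the SMILES (organic subset) is one heavy atom; implicit H are not written.
Heavy atoms by element → Br:1, C:5, N:1.
Total: 7.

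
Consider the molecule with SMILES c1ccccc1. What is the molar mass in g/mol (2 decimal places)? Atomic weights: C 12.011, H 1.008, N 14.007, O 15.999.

First, the molecular formula is C6H6 (counting implicit H from valence).
  C: 6 × 12.011 = 72.066
  H: 6 × 1.008 = 6.048
Sum: 6×12.011 + 6×1.008 = 78.114 → 78.11 g/mol.

78.11 g/mol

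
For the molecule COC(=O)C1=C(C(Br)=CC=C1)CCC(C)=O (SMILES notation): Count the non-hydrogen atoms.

16

Every atom symbol written in the SMILES (organic subset) is one heavy atom; implicit H are not written.
Heavy atoms by element → Br:1, C:12, O:3.
Total: 16.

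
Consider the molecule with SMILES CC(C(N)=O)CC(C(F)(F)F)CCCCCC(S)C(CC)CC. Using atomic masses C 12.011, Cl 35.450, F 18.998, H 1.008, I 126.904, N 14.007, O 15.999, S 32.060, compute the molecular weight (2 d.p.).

First, the molecular formula is C17H32F3NOS (counting implicit H from valence).
  C: 17 × 12.011 = 204.187
  F: 3 × 18.998 = 56.994
  H: 32 × 1.008 = 32.256
  N: 1 × 14.007 = 14.007
  O: 1 × 15.999 = 15.999
  S: 1 × 32.060 = 32.060
Sum: 17×12.011 + 3×18.998 + 32×1.008 + 1×14.007 + 1×15.999 + 1×32.060 = 355.503 → 355.50 g/mol.

355.50 g/mol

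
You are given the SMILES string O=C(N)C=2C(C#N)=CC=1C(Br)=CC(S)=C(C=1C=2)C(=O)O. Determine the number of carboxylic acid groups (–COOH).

The carboxylic acid motif appears at heavy-atom position 18 in the SMILES.
Other groups present: 1 amide, 1 nitrile, 1 thiol.
Carboxylic acid count: 1.

1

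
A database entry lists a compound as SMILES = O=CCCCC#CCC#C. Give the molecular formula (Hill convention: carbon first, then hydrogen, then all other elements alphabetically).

Walk through each heavy atom and fill implicit hydrogens from standard valence (C 4, N 3, O 2, S 2, halogen 1):
  atom 1: O, bond orders sum to 2 (valence 2) → 0 H
  atom 2: C, bond orders sum to 3 (valence 4) → 1 H
  atom 3: C, bond orders sum to 2 (valence 4) → 2 H
  atom 4: C, bond orders sum to 2 (valence 4) → 2 H
  atom 5: C, bond orders sum to 2 (valence 4) → 2 H
  atom 6: C, bond orders sum to 4 (valence 4) → 0 H
  atom 7: C, bond orders sum to 4 (valence 4) → 0 H
  atom 8: C, bond orders sum to 2 (valence 4) → 2 H
  atom 9: C, bond orders sum to 4 (valence 4) → 0 H
  atom 10: C, bond orders sum to 3 (valence 4) → 1 H
Totals → C:9, H:10, O:1.

C9H10O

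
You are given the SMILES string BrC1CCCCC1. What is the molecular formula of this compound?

Walk through each heavy atom and fill implicit hydrogens from standard valence (C 4, N 3, O 2, S 2, halogen 1):
  atom 1: Br (halogen, monovalent) → 0 H
  atom 2: C, bond orders sum to 3 (valence 4) → 1 H
  atom 3: C, bond orders sum to 2 (valence 4) → 2 H
  atom 4: C, bond orders sum to 2 (valence 4) → 2 H
  atom 5: C, bond orders sum to 2 (valence 4) → 2 H
  atom 6: C, bond orders sum to 2 (valence 4) → 2 H
  atom 7: C, bond orders sum to 2 (valence 4) → 2 H
Totals → C:6, H:11, Br:1.
In Hill order: C6H11Br.

C6H11Br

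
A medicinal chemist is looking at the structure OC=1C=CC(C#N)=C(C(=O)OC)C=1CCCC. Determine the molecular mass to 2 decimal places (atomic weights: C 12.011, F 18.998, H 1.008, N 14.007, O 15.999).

233.27 g/mol

First, the molecular formula is C13H15NO3 (counting implicit H from valence).
  C: 13 × 12.011 = 156.143
  H: 15 × 1.008 = 15.120
  N: 1 × 14.007 = 14.007
  O: 3 × 15.999 = 47.997
Sum: 13×12.011 + 15×1.008 + 1×14.007 + 3×15.999 = 233.267 → 233.27 g/mol.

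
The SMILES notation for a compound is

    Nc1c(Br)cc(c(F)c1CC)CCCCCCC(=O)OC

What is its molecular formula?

C16H23BrFNO2

Walk through each heavy atom and fill implicit hydrogens from standard valence (C 4, N 3, O 2, S 2, halogen 1); for lowercase aromatic atoms, an aromatic c carries 1 H when it has two neighbours and 0 H with three, and aromatic n carries 0 H:
  atom 1: N, bond orders sum to 1 (valence 3) → 2 H
  atom 2: aromatic c, 3 neighbours → 0 H
  atom 3: aromatic c, 3 neighbours → 0 H
  atom 4: Br (halogen, monovalent) → 0 H
  atom 5: aromatic c, 2 neighbours → 1 H
  atom 6: aromatic c, 3 neighbours → 0 H
  atom 7: aromatic c, 3 neighbours → 0 H
  atom 8: F (halogen, monovalent) → 0 H
  atom 9: aromatic c, 3 neighbours → 0 H
  atom 10: C, bond orders sum to 2 (valence 4) → 2 H
  atom 11: C, bond orders sum to 1 (valence 4) → 3 H
  atom 12: C, bond orders sum to 2 (valence 4) → 2 H
  atom 13: C, bond orders sum to 2 (valence 4) → 2 H
  atom 14: C, bond orders sum to 2 (valence 4) → 2 H
  atom 15: C, bond orders sum to 2 (valence 4) → 2 H
  atom 16: C, bond orders sum to 2 (valence 4) → 2 H
  atom 17: C, bond orders sum to 2 (valence 4) → 2 H
  atom 18: C, bond orders sum to 4 (valence 4) → 0 H
  atom 19: O, bond orders sum to 2 (valence 2) → 0 H
  atom 20: O, bond orders sum to 2 (valence 2) → 0 H
  atom 21: C, bond orders sum to 1 (valence 4) → 3 H
Totals → C:16, H:23, Br:1, F:1, N:1, O:2.
In Hill order: C16H23BrFNO2.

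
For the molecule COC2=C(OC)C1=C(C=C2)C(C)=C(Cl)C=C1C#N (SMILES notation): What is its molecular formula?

Walk through each heavy atom and fill implicit hydrogens from standard valence (C 4, N 3, O 2, S 2, halogen 1):
  atom 1: C, bond orders sum to 1 (valence 4) → 3 H
  atom 2: O, bond orders sum to 2 (valence 2) → 0 H
  atom 3: C, bond orders sum to 4 (valence 4) → 0 H
  atom 4: C, bond orders sum to 4 (valence 4) → 0 H
  atom 5: O, bond orders sum to 2 (valence 2) → 0 H
  atom 6: C, bond orders sum to 1 (valence 4) → 3 H
  atom 7: C, bond orders sum to 4 (valence 4) → 0 H
  atom 8: C, bond orders sum to 4 (valence 4) → 0 H
  atom 9: C, bond orders sum to 3 (valence 4) → 1 H
  atom 10: C, bond orders sum to 3 (valence 4) → 1 H
  atom 11: C, bond orders sum to 4 (valence 4) → 0 H
  atom 12: C, bond orders sum to 1 (valence 4) → 3 H
  atom 13: C, bond orders sum to 4 (valence 4) → 0 H
  atom 14: Cl (halogen, monovalent) → 0 H
  atom 15: C, bond orders sum to 3 (valence 4) → 1 H
  atom 16: C, bond orders sum to 4 (valence 4) → 0 H
  atom 17: C, bond orders sum to 4 (valence 4) → 0 H
  atom 18: N, bond orders sum to 3 (valence 3) → 0 H
Totals → C:14, H:12, Cl:1, N:1, O:2.
In Hill order: C14H12ClNO2.

C14H12ClNO2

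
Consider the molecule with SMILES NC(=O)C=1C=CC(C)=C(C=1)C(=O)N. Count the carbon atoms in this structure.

9

Count every carbon token in the SMILES (each C, including those in ring-closure positions and inside branches).
Carbon count: 9.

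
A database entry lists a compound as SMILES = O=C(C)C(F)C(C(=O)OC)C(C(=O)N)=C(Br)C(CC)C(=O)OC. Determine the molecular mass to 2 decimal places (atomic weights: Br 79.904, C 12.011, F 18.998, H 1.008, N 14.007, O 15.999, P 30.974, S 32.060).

First, the molecular formula is C14H19BrFNO6 (counting implicit H from valence).
  Br: 1 × 79.904 = 79.904
  C: 14 × 12.011 = 168.154
  F: 1 × 18.998 = 18.998
  H: 19 × 1.008 = 19.152
  N: 1 × 14.007 = 14.007
  O: 6 × 15.999 = 95.994
Sum: 1×79.904 + 14×12.011 + 1×18.998 + 19×1.008 + 1×14.007 + 6×15.999 = 396.209 → 396.21 g/mol.

396.21 g/mol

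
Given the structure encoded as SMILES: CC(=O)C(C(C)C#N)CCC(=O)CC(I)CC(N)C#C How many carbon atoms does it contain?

15

Count every carbon token in the SMILES (each C, including those in ring-closure positions and inside branches).
Carbon count: 15.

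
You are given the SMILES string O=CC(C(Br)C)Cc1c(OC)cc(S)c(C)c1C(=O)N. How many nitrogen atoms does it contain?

1

Scan the SMILES for N atoms (remember two-letter symbols like Cl and Br are single atoms).
Nitrogen count: 1.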